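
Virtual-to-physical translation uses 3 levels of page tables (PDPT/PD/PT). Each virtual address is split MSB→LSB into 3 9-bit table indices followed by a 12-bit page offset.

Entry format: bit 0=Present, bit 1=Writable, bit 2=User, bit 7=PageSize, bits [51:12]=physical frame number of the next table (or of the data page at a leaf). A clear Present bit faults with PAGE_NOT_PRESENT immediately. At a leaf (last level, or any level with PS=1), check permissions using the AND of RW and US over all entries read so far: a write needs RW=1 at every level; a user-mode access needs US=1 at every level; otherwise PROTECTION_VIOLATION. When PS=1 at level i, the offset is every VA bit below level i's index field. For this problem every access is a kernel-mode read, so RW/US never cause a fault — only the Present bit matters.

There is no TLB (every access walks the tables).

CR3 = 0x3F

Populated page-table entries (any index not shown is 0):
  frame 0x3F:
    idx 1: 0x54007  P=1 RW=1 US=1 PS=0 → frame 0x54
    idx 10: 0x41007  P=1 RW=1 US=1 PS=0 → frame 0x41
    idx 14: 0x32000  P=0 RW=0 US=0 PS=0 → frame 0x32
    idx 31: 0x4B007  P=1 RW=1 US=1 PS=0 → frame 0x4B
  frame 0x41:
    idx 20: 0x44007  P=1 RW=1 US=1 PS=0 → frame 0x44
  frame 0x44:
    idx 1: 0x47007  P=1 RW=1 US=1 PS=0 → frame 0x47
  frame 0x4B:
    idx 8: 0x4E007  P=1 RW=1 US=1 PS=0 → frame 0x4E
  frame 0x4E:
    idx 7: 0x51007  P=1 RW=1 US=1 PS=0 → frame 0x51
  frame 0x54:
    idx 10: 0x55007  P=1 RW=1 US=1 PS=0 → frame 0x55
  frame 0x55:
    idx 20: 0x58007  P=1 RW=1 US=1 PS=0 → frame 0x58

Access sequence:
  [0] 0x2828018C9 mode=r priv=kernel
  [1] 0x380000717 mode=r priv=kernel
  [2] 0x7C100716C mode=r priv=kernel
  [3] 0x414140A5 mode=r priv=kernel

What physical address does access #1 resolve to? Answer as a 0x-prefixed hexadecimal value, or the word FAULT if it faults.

Per-access translation:
#0 VA=0x2828018C9 (r,kernel):
  [0] read 0x3F idx=10: raw=0x41007 flags P=1 W=1 U=1 S=0
  [1] read 0x41 idx=20: raw=0x44007 flags P=1 W=1 U=1 S=0
  [2] read 0x44 idx=1: raw=0x47007 flags P=1 W=1 U=1 S=0
  → PA=0x478C9  (3 entries read)
#1 VA=0x380000717 (r,kernel):
  [0] read 0x3F idx=14: raw=0x32000 flags P=0 W=0 U=0 S=0
  ✗ PAGE_NOT_PRESENT  [1 reads]
#2 VA=0x7C100716C (r,kernel):
  [0] read 0x3F idx=31: raw=0x4B007 flags P=1 W=1 U=1 S=0
  [1] read 0x4B idx=8: raw=0x4E007 flags P=1 W=1 U=1 S=0
  [2] read 0x4E idx=7: raw=0x51007 flags P=1 W=1 U=1 S=0
  → PA=0x5116C  (3 entries read)
#3 VA=0x414140A5 (r,kernel):
  [0] read 0x3F idx=1: raw=0x54007 flags P=1 W=1 U=1 S=0
  [1] read 0x54 idx=10: raw=0x55007 flags P=1 W=1 U=1 S=0
  [2] read 0x55 idx=20: raw=0x58007 flags P=1 W=1 U=1 S=0
  → PA=0x580A5  (3 entries read)

Access #1 PA: FAULT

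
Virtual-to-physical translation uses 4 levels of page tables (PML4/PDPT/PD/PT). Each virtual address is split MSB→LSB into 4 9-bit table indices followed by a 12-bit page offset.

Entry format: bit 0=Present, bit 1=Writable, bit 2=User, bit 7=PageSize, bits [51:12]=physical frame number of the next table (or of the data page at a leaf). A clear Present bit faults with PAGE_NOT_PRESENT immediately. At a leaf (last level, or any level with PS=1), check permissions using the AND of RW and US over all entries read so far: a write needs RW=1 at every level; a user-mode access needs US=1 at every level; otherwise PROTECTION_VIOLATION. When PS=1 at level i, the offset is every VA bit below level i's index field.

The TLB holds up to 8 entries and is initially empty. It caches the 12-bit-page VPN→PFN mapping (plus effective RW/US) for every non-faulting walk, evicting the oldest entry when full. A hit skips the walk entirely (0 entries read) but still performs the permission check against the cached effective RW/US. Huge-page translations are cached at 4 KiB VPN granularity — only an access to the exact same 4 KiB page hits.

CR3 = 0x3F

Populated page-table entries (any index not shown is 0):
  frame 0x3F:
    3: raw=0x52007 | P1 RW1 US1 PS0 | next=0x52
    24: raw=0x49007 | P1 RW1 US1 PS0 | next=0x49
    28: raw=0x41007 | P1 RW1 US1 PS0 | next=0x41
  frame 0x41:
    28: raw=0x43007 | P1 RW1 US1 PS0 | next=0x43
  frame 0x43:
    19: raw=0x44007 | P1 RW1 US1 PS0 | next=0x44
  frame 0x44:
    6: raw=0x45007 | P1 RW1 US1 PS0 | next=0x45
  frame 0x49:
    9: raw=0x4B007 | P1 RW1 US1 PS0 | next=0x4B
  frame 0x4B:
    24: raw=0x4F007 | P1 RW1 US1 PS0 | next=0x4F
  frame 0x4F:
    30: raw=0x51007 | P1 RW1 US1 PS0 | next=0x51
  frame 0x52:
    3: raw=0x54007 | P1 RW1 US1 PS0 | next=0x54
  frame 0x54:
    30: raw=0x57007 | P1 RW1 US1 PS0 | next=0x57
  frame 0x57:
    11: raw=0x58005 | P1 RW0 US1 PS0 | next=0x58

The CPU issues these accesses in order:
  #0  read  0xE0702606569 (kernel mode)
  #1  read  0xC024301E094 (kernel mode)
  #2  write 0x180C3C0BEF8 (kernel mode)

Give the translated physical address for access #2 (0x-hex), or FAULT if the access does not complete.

Trace:
#0 VA=0xE0702606569 (r,kernel):
  L0: frame=0x3F idx=28 entry=0x41007 [P=1 RW=1 US=1 PS=0]
  L1: frame=0x41 idx=28 entry=0x43007 [P=1 RW=1 US=1 PS=0]
  L2: frame=0x43 idx=19 entry=0x44007 [P=1 RW=1 US=1 PS=0]
  L3: frame=0x44 idx=6 entry=0x45007 [P=1 RW=1 US=1 PS=0]
  ✓ 0x45569  — 4 lookups
#1 VA=0xC024301E094 (r,kernel):
  L0: frame=0x3F idx=24 entry=0x49007 [P=1 RW=1 US=1 PS=0]
  L1: frame=0x49 idx=9 entry=0x4B007 [P=1 RW=1 US=1 PS=0]
  L2: frame=0x4B idx=24 entry=0x4F007 [P=1 RW=1 US=1 PS=0]
  L3: frame=0x4F idx=30 entry=0x51007 [P=1 RW=1 US=1 PS=0]
  ✓ 0x51094  — 4 lookups
#2 VA=0x180C3C0BEF8 (w,kernel):
  L0: frame=0x3F idx=3 entry=0x52007 [P=1 RW=1 US=1 PS=0]
  L1: frame=0x52 idx=3 entry=0x54007 [P=1 RW=1 US=1 PS=0]
  L2: frame=0x54 idx=30 entry=0x57007 [P=1 RW=1 US=1 PS=0]
  L3: frame=0x57 idx=11 entry=0x58005 [P=1 RW=0 US=1 PS=0]
  ⇒ fault: PROTECTION_VIOLATION  — 4 lookups

Access #2 PA: FAULT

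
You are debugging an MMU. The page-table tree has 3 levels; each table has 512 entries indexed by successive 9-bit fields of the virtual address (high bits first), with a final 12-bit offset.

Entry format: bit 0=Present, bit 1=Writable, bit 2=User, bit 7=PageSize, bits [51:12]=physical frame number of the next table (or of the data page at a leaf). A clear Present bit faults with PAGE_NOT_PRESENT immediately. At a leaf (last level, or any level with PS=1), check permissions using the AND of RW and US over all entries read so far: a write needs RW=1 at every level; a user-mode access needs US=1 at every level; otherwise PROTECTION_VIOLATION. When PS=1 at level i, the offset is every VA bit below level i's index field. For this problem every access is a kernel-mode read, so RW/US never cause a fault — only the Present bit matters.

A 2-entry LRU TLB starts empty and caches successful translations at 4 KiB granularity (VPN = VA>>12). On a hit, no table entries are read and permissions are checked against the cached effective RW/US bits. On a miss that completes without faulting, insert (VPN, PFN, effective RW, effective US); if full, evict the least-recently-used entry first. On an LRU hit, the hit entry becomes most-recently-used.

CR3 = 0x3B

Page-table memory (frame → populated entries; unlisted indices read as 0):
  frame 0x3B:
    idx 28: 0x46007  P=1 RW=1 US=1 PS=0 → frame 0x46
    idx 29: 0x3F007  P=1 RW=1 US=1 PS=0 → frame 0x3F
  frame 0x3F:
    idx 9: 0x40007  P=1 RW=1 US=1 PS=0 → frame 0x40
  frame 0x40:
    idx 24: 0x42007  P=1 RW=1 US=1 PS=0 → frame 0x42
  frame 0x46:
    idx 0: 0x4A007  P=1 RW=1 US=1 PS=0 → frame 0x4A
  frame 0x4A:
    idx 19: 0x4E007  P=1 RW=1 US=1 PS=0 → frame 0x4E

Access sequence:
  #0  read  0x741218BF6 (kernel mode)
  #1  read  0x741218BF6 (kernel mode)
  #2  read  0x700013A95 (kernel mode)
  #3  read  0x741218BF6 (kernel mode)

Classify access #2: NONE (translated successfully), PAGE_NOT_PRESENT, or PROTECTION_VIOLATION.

Walk each access:
#0 VA=0x741218BF6 (r,kernel):
  L0 @0x3B[29] → 0x3F007  P=1,RW=1,US=1,PS=0
  L1 @0x3F[9] → 0x40007  P=1,RW=1,US=1,PS=0
  L2 @0x40[24] → 0x42007  P=1,RW=1,US=1,PS=0
  ⇒ phys 0x42BF6  [3 reads]
#1 VA=0x741218BF6 (r,kernel):
  TLB hit vpn=0x741218 → PA=0x42BF6
#2 VA=0x700013A95 (r,kernel):
  L0 @0x3B[28] → 0x46007  P=1,RW=1,US=1,PS=0
  L1 @0x46[0] → 0x4A007  P=1,RW=1,US=1,PS=0
  L2 @0x4A[19] → 0x4E007  P=1,RW=1,US=1,PS=0
  ⇒ phys 0x4EA95  [3 reads]
#3 VA=0x741218BF6 (r,kernel):
  TLB hit vpn=0x741218 → PA=0x42BF6

Access #2 fault: NONE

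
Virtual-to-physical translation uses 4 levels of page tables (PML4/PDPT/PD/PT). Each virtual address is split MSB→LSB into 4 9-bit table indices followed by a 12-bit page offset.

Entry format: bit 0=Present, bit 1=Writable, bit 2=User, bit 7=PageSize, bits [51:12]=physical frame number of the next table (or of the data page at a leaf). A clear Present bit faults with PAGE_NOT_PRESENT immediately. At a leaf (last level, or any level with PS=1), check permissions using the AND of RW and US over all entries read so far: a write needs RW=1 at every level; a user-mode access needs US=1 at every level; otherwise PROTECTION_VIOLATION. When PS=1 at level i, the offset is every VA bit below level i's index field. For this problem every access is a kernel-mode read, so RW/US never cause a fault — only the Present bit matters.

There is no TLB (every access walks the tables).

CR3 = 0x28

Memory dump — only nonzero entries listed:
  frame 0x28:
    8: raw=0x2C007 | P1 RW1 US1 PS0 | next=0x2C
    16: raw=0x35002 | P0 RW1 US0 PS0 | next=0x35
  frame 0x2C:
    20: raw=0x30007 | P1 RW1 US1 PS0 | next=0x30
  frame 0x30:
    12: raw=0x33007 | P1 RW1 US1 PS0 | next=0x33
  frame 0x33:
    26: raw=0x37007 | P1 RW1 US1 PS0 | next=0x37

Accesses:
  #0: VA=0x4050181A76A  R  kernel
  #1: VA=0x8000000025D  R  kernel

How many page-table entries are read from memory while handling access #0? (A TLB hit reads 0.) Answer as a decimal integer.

Trace:
#0 VA=0x4050181A76A (r,kernel):
  lvl0: tbl 0x28, slot 8 ⇒ 0x2C007 (P1/RW1/US1/PS0)
  lvl1: tbl 0x2C, slot 20 ⇒ 0x30007 (P1/RW1/US1/PS0)
  lvl2: tbl 0x30, slot 12 ⇒ 0x33007 (P1/RW1/US1/PS0)
  lvl3: tbl 0x33, slot 26 ⇒ 0x37007 (P1/RW1/US1/PS0)
  ✓ 0x3776A  — 4 lookups
#1 VA=0x8000000025D (r,kernel):
  lvl0: tbl 0x28, slot 16 ⇒ 0x35002 (P0/RW1/US0/PS0)
  ⇒ fault: PAGE_NOT_PRESENT  — 1 lookups

Entries read for #0: 4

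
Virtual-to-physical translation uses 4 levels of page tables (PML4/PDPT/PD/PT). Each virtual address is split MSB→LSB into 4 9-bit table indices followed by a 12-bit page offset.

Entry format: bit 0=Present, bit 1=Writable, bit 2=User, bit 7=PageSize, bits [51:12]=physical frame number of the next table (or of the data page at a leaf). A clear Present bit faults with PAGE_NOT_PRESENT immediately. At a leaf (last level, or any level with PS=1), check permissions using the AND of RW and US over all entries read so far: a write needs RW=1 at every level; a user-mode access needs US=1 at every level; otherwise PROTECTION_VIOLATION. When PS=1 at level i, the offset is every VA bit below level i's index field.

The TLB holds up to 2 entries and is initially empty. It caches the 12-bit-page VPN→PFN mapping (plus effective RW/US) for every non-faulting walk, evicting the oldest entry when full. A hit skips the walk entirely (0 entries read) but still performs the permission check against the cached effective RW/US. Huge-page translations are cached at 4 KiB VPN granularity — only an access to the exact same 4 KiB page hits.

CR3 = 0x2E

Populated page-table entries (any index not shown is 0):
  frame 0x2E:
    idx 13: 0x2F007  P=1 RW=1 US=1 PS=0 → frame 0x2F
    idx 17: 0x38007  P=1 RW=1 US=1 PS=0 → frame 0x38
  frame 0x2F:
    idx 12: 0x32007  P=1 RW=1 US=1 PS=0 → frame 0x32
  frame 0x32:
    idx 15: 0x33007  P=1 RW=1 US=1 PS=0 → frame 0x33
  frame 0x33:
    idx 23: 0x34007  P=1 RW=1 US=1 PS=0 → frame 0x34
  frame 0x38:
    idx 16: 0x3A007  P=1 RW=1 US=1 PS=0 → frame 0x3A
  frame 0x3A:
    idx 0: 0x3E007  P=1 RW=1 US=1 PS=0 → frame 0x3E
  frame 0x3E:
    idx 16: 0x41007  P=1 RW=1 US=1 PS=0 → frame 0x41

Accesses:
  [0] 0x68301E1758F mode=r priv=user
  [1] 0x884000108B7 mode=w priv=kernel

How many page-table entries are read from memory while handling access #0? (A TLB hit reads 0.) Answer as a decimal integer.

Trace:
#0 VA=0x68301E1758F (r,user):
  [0] read 0x2E idx=13: raw=0x2F007 flags P=1 W=1 U=1 S=0
  [1] read 0x2F idx=12: raw=0x32007 flags P=1 W=1 U=1 S=0
  [2] read 0x32 idx=15: raw=0x33007 flags P=1 W=1 U=1 S=0
  [3] read 0x33 idx=23: raw=0x34007 flags P=1 W=1 U=1 S=0
  → PA=0x3458F  (4 entries read)
#1 VA=0x884000108B7 (w,kernel):
  [0] read 0x2E idx=17: raw=0x38007 flags P=1 W=1 U=1 S=0
  [1] read 0x38 idx=16: raw=0x3A007 flags P=1 W=1 U=1 S=0
  [2] read 0x3A idx=0: raw=0x3E007 flags P=1 W=1 U=1 S=0
  [3] read 0x3E idx=16: raw=0x41007 flags P=1 W=1 U=1 S=0
  → PA=0x418B7  (4 entries read)

Entries read for #0: 4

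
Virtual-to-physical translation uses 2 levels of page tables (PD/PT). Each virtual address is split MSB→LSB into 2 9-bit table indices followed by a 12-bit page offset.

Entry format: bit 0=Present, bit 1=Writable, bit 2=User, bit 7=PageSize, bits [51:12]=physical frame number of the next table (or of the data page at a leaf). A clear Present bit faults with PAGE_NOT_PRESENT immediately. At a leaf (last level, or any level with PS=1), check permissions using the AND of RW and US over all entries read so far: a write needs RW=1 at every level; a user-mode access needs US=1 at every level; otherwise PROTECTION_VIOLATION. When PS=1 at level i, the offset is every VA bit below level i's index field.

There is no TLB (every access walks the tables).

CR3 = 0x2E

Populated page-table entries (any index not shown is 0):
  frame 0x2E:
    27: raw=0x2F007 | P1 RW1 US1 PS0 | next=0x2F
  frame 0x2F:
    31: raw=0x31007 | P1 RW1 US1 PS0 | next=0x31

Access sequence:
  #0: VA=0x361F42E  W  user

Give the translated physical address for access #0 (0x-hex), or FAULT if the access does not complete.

Per-access translation:
#0 VA=0x361F42E (w,user):
  lvl0: tbl 0x2E, slot 27 ⇒ 0x2F007 (P1/RW1/US1/PS0)
  lvl1: tbl 0x2F, slot 31 ⇒ 0x31007 (P1/RW1/US1/PS0)
  → PA=0x3142E  (2 entries read)

Access #0 PA: 0x3142E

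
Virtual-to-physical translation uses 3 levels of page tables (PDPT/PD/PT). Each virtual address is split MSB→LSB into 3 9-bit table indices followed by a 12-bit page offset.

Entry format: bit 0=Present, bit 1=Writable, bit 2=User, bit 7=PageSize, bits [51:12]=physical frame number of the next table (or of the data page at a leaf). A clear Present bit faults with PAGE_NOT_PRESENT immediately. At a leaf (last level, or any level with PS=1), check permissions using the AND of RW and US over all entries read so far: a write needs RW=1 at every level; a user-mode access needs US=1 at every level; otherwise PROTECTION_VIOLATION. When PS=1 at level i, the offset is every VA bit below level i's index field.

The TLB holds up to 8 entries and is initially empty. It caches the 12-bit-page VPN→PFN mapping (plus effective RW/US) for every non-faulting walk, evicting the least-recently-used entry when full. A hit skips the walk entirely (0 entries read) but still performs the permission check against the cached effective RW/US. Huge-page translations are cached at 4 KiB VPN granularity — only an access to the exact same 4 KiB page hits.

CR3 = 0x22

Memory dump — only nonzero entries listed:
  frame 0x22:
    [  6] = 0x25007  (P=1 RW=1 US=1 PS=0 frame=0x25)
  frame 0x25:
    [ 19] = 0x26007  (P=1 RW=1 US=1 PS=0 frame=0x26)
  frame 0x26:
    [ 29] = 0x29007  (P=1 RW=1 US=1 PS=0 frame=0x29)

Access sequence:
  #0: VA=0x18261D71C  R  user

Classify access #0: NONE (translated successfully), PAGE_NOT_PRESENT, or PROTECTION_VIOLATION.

Walk each access:
#0 VA=0x18261D71C (r,user):
  L0 @0x22[6] → 0x25007  P=1,RW=1,US=1,PS=0
  L1 @0x25[19] → 0x26007  P=1,RW=1,US=1,PS=0
  L2 @0x26[29] → 0x29007  P=1,RW=1,US=1,PS=0
  → PA=0x2971C  (3 entries read)

Access #0 fault: NONE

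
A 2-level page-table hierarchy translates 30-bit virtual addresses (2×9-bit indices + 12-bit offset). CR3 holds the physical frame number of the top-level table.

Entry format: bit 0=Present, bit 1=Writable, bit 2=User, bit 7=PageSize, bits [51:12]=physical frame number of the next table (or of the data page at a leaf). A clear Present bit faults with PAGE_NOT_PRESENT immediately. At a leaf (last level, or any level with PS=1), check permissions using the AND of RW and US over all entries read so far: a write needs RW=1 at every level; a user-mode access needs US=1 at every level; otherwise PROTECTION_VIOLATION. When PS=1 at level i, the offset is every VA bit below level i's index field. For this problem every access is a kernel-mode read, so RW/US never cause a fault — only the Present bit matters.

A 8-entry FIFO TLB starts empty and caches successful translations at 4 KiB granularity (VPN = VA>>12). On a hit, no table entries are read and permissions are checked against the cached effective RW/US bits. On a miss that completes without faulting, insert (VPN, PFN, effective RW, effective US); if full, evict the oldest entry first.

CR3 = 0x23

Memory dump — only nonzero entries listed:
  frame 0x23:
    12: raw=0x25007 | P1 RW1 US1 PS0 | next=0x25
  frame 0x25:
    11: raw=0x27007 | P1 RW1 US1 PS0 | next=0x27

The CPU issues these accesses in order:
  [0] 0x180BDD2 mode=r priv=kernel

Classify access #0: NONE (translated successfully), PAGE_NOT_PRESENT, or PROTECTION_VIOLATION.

Per-access translation:
#0 VA=0x180BDD2 (r,kernel):
  L0 @0x23[12] → 0x25007  P=1,RW=1,US=1,PS=0
  L1 @0x25[11] → 0x27007  P=1,RW=1,US=1,PS=0
  ⇒ phys 0x27DD2  [2 reads]

Access #0 fault: NONE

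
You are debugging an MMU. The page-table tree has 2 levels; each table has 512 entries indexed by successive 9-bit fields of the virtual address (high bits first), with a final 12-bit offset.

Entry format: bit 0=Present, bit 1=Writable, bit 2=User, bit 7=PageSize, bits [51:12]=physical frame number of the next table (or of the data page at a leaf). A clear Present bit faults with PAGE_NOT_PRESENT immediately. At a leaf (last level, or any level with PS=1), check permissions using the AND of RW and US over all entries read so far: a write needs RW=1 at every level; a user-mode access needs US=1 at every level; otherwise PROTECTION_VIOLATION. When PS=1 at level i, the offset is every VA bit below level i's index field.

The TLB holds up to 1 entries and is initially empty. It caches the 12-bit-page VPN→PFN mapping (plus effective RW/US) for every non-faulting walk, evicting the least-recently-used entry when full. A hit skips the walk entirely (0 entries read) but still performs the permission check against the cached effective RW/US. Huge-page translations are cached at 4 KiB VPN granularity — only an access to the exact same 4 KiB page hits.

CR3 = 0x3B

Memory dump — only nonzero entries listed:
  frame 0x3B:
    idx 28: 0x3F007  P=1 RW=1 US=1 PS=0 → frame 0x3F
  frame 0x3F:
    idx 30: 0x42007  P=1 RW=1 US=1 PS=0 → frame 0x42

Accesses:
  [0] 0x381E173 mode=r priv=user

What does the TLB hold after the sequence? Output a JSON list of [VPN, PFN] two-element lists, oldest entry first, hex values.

Walk each access:
#0 VA=0x381E173 (r,user):
  [0] read 0x3B idx=28: raw=0x3F007 flags P=1 W=1 U=1 S=0
  [1] read 0x3F idx=30: raw=0x42007 flags P=1 W=1 U=1 S=0
  ✓ 0x42173  — 2 lookups

TLB: [["0x381E", "0x42"]]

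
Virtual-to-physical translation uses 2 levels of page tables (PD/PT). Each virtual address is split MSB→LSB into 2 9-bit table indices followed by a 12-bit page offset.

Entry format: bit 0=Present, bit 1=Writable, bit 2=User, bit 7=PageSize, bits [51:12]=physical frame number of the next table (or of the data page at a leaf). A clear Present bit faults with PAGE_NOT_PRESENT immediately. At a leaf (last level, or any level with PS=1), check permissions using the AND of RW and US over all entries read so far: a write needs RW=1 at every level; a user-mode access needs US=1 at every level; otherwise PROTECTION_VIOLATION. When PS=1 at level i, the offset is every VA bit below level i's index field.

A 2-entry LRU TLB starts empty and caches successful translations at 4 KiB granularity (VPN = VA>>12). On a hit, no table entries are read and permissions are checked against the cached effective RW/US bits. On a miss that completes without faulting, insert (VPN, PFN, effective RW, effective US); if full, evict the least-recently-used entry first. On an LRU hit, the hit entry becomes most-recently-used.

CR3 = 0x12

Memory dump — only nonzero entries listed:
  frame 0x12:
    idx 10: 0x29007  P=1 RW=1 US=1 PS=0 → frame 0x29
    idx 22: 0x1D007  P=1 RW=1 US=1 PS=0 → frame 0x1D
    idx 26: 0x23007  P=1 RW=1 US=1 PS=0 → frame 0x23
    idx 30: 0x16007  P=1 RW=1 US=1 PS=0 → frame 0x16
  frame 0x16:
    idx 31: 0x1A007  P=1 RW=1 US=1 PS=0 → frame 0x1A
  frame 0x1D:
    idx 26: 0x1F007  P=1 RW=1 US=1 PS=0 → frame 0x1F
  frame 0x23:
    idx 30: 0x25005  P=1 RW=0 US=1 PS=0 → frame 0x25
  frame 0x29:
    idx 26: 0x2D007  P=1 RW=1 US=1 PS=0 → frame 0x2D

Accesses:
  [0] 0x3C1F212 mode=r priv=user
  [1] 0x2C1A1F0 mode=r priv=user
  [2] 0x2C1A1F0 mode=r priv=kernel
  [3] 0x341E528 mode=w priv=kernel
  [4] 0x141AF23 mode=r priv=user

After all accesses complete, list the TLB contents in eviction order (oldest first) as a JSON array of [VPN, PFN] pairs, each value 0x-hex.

Per-access translation:
#0 VA=0x3C1F212 (r,user):
  L0 @0x12[30] → 0x16007  P=1,RW=1,US=1,PS=0
  L1 @0x16[31] → 0x1A007  P=1,RW=1,US=1,PS=0
  ✓ 0x1A212  — 2 lookups
#1 VA=0x2C1A1F0 (r,user):
  L0 @0x12[22] → 0x1D007  P=1,RW=1,US=1,PS=0
  L1 @0x1D[26] → 0x1F007  P=1,RW=1,US=1,PS=0
  ✓ 0x1F1F0  — 2 lookups
#2 VA=0x2C1A1F0 (r,kernel):
  TLB hit vpn=0x2C1A → PA=0x1F1F0
#3 VA=0x341E528 (w,kernel):
  L0 @0x12[26] → 0x23007  P=1,RW=1,US=1,PS=0
  L1 @0x23[30] → 0x25005  P=1,RW=0,US=1,PS=0
  ⇒ fault: PROTECTION_VIOLATION  — 2 lookups
#4 VA=0x141AF23 (r,user):
  L0 @0x12[10] → 0x29007  P=1,RW=1,US=1,PS=0
  L1 @0x29[26] → 0x2D007  P=1,RW=1,US=1,PS=0
  ✓ 0x2DF23  — 2 lookups

TLB: [["0x2C1A", "0x1F"], ["0x141A", "0x2D"]]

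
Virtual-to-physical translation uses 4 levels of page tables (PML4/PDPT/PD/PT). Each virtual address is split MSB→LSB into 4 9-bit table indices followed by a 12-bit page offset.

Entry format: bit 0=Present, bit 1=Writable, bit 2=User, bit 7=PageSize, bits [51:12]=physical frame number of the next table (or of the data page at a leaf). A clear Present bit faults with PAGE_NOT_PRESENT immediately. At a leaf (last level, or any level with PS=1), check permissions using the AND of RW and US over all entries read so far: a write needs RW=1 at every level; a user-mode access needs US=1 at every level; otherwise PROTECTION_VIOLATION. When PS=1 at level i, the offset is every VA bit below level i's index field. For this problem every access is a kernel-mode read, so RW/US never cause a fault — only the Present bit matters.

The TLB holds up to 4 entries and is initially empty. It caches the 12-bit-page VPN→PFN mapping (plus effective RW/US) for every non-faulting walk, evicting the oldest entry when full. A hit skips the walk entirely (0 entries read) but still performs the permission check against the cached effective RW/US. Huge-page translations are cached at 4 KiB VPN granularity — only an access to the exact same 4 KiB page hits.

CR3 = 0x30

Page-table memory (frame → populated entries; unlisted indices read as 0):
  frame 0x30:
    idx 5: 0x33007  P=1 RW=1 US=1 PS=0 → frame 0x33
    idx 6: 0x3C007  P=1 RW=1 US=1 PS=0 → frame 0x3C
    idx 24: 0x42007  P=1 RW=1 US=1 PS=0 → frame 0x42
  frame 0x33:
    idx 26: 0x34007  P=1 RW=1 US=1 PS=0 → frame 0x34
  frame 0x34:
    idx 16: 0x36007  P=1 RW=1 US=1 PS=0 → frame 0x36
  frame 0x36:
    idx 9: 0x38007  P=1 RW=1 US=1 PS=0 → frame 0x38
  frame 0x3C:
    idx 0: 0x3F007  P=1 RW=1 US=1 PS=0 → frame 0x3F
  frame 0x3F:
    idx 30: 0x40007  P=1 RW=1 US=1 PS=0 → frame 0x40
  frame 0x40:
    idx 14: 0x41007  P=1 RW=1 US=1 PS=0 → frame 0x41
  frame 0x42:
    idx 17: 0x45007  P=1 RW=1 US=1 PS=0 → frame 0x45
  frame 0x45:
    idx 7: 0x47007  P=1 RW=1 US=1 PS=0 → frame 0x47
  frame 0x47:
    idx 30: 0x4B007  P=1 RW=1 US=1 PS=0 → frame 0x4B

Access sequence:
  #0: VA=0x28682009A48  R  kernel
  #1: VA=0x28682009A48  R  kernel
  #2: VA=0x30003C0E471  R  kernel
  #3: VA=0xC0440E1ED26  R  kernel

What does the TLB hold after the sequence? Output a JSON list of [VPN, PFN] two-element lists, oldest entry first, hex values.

Walk each access:
#0 VA=0x28682009A48 (r,kernel):
  L0: frame=0x30 idx=5 entry=0x33007 [P=1 RW=1 US=1 PS=0]
  L1: frame=0x33 idx=26 entry=0x34007 [P=1 RW=1 US=1 PS=0]
  L2: frame=0x34 idx=16 entry=0x36007 [P=1 RW=1 US=1 PS=0]
  L3: frame=0x36 idx=9 entry=0x38007 [P=1 RW=1 US=1 PS=0]
  → PA=0x38A48  (4 entries read)
#1 VA=0x28682009A48 (r,kernel):
  TLB hit vpn=0x28682009 → PA=0x38A48
#2 VA=0x30003C0E471 (r,kernel):
  L0: frame=0x30 idx=6 entry=0x3C007 [P=1 RW=1 US=1 PS=0]
  L1: frame=0x3C idx=0 entry=0x3F007 [P=1 RW=1 US=1 PS=0]
  L2: frame=0x3F idx=30 entry=0x40007 [P=1 RW=1 US=1 PS=0]
  L3: frame=0x40 idx=14 entry=0x41007 [P=1 RW=1 US=1 PS=0]
  → PA=0x41471  (4 entries read)
#3 VA=0xC0440E1ED26 (r,kernel):
  L0: frame=0x30 idx=24 entry=0x42007 [P=1 RW=1 US=1 PS=0]
  L1: frame=0x42 idx=17 entry=0x45007 [P=1 RW=1 US=1 PS=0]
  L2: frame=0x45 idx=7 entry=0x47007 [P=1 RW=1 US=1 PS=0]
  L3: frame=0x47 idx=30 entry=0x4B007 [P=1 RW=1 US=1 PS=0]
  → PA=0x4BD26  (4 entries read)

TLB: [["0x28682009", "0x38"], ["0x30003C0E", "0x41"], ["0xC0440E1E", "0x4B"]]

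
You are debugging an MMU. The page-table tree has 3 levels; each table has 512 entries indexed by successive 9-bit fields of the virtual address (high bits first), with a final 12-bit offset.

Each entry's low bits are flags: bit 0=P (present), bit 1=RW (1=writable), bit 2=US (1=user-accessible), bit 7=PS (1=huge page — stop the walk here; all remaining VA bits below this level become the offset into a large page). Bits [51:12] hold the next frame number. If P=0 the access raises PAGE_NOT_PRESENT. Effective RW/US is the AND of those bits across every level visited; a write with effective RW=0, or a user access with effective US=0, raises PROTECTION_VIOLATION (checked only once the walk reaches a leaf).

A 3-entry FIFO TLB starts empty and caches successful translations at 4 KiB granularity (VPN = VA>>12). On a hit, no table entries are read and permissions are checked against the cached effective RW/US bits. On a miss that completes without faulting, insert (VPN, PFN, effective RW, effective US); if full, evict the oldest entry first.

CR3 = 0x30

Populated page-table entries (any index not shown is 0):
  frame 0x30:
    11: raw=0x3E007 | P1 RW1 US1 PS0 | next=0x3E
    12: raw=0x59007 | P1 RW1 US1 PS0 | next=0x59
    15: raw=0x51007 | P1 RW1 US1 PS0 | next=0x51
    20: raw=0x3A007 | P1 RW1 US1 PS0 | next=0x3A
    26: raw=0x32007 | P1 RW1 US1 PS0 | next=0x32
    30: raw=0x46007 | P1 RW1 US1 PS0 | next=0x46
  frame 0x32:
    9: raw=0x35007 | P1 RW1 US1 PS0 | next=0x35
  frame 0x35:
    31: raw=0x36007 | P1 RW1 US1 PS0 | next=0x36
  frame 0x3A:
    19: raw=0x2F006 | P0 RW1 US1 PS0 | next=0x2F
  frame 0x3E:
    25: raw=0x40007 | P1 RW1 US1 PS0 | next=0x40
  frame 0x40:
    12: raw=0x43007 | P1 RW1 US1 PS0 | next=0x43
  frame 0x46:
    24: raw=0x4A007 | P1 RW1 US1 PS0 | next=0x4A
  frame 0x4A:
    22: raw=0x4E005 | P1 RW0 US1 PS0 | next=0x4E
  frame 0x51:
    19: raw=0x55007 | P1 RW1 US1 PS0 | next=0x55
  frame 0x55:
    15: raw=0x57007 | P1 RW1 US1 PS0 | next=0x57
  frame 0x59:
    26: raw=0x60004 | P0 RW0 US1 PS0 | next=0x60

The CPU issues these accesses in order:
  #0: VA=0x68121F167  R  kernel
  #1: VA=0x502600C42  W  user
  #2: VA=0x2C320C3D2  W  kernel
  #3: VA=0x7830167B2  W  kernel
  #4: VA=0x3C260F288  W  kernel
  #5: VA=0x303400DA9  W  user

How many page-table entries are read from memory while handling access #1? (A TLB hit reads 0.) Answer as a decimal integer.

Walk each access:
#0 VA=0x68121F167 (r,kernel):
  L0: frame=0x30 idx=26 entry=0x32007 [P=1 RW=1 US=1 PS=0]
  L1: frame=0x32 idx=9 entry=0x35007 [P=1 RW=1 US=1 PS=0]
  L2: frame=0x35 idx=31 entry=0x36007 [P=1 RW=1 US=1 PS=0]
  ✓ 0x36167  — 3 lookups
#1 VA=0x502600C42 (w,user):
  L0: frame=0x30 idx=20 entry=0x3A007 [P=1 RW=1 US=1 PS=0]
  L1: frame=0x3A idx=19 entry=0x2F006 [P=0 RW=1 US=1 PS=0]
  ⇒ fault: PAGE_NOT_PRESENT  — 2 lookups
#2 VA=0x2C320C3D2 (w,kernel):
  L0: frame=0x30 idx=11 entry=0x3E007 [P=1 RW=1 US=1 PS=0]
  L1: frame=0x3E idx=25 entry=0x40007 [P=1 RW=1 US=1 PS=0]
  L2: frame=0x40 idx=12 entry=0x43007 [P=1 RW=1 US=1 PS=0]
  ✓ 0x433D2  — 3 lookups
#3 VA=0x7830167B2 (w,kernel):
  L0: frame=0x30 idx=30 entry=0x46007 [P=1 RW=1 US=1 PS=0]
  L1: frame=0x46 idx=24 entry=0x4A007 [P=1 RW=1 US=1 PS=0]
  L2: frame=0x4A idx=22 entry=0x4E005 [P=1 RW=0 US=1 PS=0]
  ⇒ fault: PROTECTION_VIOLATION  — 3 lookups
#4 VA=0x3C260F288 (w,kernel):
  L0: frame=0x30 idx=15 entry=0x51007 [P=1 RW=1 US=1 PS=0]
  L1: frame=0x51 idx=19 entry=0x55007 [P=1 RW=1 US=1 PS=0]
  L2: frame=0x55 idx=15 entry=0x57007 [P=1 RW=1 US=1 PS=0]
  ✓ 0x57288  — 3 lookups
#5 VA=0x303400DA9 (w,user):
  L0: frame=0x30 idx=12 entry=0x59007 [P=1 RW=1 US=1 PS=0]
  L1: frame=0x59 idx=26 entry=0x60004 [P=0 RW=0 US=1 PS=0]
  ⇒ fault: PAGE_NOT_PRESENT  — 2 lookups

Entries read for #1: 2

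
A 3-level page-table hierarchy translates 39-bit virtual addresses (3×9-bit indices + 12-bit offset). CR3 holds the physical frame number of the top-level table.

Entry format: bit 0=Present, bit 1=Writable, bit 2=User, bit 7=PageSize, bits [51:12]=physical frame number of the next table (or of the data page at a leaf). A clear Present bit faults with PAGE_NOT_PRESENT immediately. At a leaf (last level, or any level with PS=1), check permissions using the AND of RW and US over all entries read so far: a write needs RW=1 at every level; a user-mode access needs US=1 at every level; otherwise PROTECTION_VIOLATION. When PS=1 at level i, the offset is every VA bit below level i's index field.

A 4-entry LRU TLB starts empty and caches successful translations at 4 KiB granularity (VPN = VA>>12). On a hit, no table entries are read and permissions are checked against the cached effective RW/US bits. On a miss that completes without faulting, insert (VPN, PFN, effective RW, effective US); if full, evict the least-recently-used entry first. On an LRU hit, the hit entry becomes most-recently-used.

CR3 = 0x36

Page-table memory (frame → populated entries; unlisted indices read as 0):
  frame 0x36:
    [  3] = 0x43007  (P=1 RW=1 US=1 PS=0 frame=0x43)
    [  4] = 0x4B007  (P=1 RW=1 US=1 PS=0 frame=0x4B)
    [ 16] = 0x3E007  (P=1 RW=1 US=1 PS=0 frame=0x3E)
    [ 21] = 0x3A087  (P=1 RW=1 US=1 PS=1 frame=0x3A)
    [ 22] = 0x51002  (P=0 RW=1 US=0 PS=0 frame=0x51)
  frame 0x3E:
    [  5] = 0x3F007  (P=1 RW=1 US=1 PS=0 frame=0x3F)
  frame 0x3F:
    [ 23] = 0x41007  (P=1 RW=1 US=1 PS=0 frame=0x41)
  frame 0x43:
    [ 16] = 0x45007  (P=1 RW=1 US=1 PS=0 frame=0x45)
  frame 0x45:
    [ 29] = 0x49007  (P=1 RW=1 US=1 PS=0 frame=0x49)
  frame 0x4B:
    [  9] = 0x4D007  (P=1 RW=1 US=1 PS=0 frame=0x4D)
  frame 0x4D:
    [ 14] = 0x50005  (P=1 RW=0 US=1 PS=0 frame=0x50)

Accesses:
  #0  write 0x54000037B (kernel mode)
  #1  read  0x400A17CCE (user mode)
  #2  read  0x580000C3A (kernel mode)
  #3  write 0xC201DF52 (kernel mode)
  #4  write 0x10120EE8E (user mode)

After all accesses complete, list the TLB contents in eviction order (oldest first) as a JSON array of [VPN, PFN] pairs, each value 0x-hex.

Walk each access:
#0 VA=0x54000037B (w,kernel):
  lvl0: tbl 0x36, slot 21 ⇒ 0x3A087 (P1/RW1/US1/PS1)
  ⇒ phys 0x3A37B (huge @L0)  [1 reads]
#1 VA=0x400A17CCE (r,user):
  lvl0: tbl 0x36, slot 16 ⇒ 0x3E007 (P1/RW1/US1/PS0)
  lvl1: tbl 0x3E, slot 5 ⇒ 0x3F007 (P1/RW1/US1/PS0)
  lvl2: tbl 0x3F, slot 23 ⇒ 0x41007 (P1/RW1/US1/PS0)
  ⇒ phys 0x41CCE  [3 reads]
#2 VA=0x580000C3A (r,kernel):
  lvl0: tbl 0x36, slot 22 ⇒ 0x51002 (P0/RW1/US0/PS0)
  ✗ PAGE_NOT_PRESENT  [1 reads]
#3 VA=0xC201DF52 (w,kernel):
  lvl0: tbl 0x36, slot 3 ⇒ 0x43007 (P1/RW1/US1/PS0)
  lvl1: tbl 0x43, slot 16 ⇒ 0x45007 (P1/RW1/US1/PS0)
  lvl2: tbl 0x45, slot 29 ⇒ 0x49007 (P1/RW1/US1/PS0)
  ⇒ phys 0x49F52  [3 reads]
#4 VA=0x10120EE8E (w,user):
  lvl0: tbl 0x36, slot 4 ⇒ 0x4B007 (P1/RW1/US1/PS0)
  lvl1: tbl 0x4B, slot 9 ⇒ 0x4D007 (P1/RW1/US1/PS0)
  lvl2: tbl 0x4D, slot 14 ⇒ 0x50005 (P1/RW0/US1/PS0)
  ✗ PROTECTION_VIOLATION  [3 reads]

TLB: [["0x540000", "0x3A"], ["0x400A17", "0x41"], ["0xC201D", "0x49"]]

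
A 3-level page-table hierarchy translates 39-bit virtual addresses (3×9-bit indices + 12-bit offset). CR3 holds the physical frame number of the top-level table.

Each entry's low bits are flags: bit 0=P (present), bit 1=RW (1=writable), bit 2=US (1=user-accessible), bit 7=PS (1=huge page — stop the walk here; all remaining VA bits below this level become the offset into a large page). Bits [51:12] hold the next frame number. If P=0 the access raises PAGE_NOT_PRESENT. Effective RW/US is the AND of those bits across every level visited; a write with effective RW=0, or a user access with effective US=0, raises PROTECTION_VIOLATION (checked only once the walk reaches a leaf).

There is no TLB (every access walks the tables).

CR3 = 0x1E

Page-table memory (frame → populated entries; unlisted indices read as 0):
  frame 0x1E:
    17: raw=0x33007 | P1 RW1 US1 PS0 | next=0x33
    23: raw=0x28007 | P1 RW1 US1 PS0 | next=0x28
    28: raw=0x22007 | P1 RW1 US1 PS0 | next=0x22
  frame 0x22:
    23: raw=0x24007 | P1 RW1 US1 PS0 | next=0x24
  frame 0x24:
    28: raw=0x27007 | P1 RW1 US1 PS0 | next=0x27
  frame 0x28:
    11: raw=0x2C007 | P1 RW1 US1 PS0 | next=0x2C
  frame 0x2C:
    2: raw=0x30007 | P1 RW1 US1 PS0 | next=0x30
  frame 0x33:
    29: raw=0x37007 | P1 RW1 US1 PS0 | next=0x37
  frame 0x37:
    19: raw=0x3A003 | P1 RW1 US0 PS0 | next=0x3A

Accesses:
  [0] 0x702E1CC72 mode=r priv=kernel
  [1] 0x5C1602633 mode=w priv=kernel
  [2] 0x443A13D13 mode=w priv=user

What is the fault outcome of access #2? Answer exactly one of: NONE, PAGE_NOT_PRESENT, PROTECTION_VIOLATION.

Trace:
#0 VA=0x702E1CC72 (r,kernel):
  L0: frame=0x1E idx=28 entry=0x22007 [P=1 RW=1 US=1 PS=0]
  L1: frame=0x22 idx=23 entry=0x24007 [P=1 RW=1 US=1 PS=0]
  L2: frame=0x24 idx=28 entry=0x27007 [P=1 RW=1 US=1 PS=0]
  → PA=0x27C72  (3 entries read)
#1 VA=0x5C1602633 (w,kernel):
  L0: frame=0x1E idx=23 entry=0x28007 [P=1 RW=1 US=1 PS=0]
  L1: frame=0x28 idx=11 entry=0x2C007 [P=1 RW=1 US=1 PS=0]
  L2: frame=0x2C idx=2 entry=0x30007 [P=1 RW=1 US=1 PS=0]
  → PA=0x30633  (3 entries read)
#2 VA=0x443A13D13 (w,user):
  L0: frame=0x1E idx=17 entry=0x33007 [P=1 RW=1 US=1 PS=0]
  L1: frame=0x33 idx=29 entry=0x37007 [P=1 RW=1 US=1 PS=0]
  L2: frame=0x37 idx=19 entry=0x3A003 [P=1 RW=1 US=0 PS=0]
  ✗ PROTECTION_VIOLATION  [3 reads]

Access #2 fault: PROTECTION_VIOLATION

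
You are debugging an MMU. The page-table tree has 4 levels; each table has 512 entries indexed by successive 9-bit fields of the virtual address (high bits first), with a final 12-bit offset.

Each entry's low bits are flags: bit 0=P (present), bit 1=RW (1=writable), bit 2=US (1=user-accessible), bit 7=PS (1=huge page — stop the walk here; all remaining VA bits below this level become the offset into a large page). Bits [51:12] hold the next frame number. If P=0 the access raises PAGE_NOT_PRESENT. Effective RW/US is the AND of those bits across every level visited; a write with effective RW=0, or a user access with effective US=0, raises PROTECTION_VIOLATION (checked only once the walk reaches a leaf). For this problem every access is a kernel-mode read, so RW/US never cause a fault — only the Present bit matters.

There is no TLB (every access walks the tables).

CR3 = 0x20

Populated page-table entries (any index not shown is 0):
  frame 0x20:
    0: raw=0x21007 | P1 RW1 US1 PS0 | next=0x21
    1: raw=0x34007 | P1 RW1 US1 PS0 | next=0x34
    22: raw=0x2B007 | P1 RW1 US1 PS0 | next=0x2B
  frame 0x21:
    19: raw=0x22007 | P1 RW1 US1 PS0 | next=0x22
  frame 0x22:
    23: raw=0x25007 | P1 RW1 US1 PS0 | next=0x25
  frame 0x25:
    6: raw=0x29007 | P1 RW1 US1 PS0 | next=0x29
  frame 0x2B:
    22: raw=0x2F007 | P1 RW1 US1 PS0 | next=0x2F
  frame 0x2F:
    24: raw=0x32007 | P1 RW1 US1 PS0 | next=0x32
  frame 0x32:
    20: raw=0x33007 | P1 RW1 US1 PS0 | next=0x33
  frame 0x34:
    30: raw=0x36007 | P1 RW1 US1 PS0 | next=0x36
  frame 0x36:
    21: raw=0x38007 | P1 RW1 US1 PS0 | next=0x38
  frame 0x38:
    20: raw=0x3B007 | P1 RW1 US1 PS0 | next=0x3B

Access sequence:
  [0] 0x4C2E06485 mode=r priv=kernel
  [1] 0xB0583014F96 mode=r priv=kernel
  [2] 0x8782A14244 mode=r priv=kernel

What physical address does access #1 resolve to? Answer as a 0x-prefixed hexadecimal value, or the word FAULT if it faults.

Per-access translation:
#0 VA=0x4C2E06485 (r,kernel):
  L0: frame=0x20 idx=0 entry=0x21007 [P=1 RW=1 US=1 PS=0]
  L1: frame=0x21 idx=19 entry=0x22007 [P=1 RW=1 US=1 PS=0]
  L2: frame=0x22 idx=23 entry=0x25007 [P=1 RW=1 US=1 PS=0]
  L3: frame=0x25 idx=6 entry=0x29007 [P=1 RW=1 US=1 PS=0]
  ✓ 0x29485  — 4 lookups
#1 VA=0xB0583014F96 (r,kernel):
  L0: frame=0x20 idx=22 entry=0x2B007 [P=1 RW=1 US=1 PS=0]
  L1: frame=0x2B idx=22 entry=0x2F007 [P=1 RW=1 US=1 PS=0]
  L2: frame=0x2F idx=24 entry=0x32007 [P=1 RW=1 US=1 PS=0]
  L3: frame=0x32 idx=20 entry=0x33007 [P=1 RW=1 US=1 PS=0]
  ✓ 0x33F96  — 4 lookups
#2 VA=0x8782A14244 (r,kernel):
  L0: frame=0x20 idx=1 entry=0x34007 [P=1 RW=1 US=1 PS=0]
  L1: frame=0x34 idx=30 entry=0x36007 [P=1 RW=1 US=1 PS=0]
  L2: frame=0x36 idx=21 entry=0x38007 [P=1 RW=1 US=1 PS=0]
  L3: frame=0x38 idx=20 entry=0x3B007 [P=1 RW=1 US=1 PS=0]
  ✓ 0x3B244  — 4 lookups

Access #1 PA: 0x33F96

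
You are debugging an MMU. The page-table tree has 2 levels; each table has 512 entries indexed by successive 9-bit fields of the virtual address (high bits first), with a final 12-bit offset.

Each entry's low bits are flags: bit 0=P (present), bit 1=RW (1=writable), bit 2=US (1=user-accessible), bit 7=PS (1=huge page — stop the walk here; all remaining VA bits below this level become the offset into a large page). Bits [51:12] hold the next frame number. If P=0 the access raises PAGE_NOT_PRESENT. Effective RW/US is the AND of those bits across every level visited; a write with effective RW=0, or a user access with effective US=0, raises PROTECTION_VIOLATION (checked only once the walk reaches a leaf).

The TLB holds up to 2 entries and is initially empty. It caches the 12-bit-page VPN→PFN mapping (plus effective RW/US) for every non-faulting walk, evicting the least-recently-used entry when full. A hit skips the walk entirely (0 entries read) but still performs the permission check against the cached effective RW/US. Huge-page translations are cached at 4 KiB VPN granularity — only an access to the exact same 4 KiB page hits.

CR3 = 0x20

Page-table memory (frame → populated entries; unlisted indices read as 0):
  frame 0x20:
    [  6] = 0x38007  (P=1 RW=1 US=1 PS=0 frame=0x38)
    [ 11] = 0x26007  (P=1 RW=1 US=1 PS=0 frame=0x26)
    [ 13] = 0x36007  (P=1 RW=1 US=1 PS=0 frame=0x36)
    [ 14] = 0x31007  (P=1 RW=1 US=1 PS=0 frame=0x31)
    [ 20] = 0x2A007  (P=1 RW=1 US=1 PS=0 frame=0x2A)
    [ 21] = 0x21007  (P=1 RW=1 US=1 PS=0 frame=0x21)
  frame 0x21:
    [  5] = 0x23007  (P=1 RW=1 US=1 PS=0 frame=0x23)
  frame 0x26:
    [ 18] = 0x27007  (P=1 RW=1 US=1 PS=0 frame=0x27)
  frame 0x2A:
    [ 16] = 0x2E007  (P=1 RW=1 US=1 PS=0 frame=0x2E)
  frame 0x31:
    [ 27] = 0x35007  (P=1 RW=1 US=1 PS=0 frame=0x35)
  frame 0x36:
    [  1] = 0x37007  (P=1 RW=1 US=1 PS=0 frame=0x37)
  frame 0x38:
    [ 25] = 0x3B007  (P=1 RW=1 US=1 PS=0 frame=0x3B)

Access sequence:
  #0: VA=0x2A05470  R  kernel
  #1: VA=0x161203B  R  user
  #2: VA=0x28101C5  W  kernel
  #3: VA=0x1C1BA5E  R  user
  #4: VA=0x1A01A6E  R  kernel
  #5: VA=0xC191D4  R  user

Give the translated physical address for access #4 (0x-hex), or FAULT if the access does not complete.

Walk each access:
#0 VA=0x2A05470 (r,kernel):
  L0 @0x20[21] → 0x21007  P=1,RW=1,US=1,PS=0
  L1 @0x21[5] → 0x23007  P=1,RW=1,US=1,PS=0
  ⇒ phys 0x23470  [2 reads]
#1 VA=0x161203B (r,user):
  L0 @0x20[11] → 0x26007  P=1,RW=1,US=1,PS=0
  L1 @0x26[18] → 0x27007  P=1,RW=1,US=1,PS=0
  ⇒ phys 0x2703B  [2 reads]
#2 VA=0x28101C5 (w,kernel):
  L0 @0x20[20] → 0x2A007  P=1,RW=1,US=1,PS=0
  L1 @0x2A[16] → 0x2E007  P=1,RW=1,US=1,PS=0
  ⇒ phys 0x2E1C5  [2 reads]
#3 VA=0x1C1BA5E (r,user):
  L0 @0x20[14] → 0x31007  P=1,RW=1,US=1,PS=0
  L1 @0x31[27] → 0x35007  P=1,RW=1,US=1,PS=0
  ⇒ phys 0x35A5E  [2 reads]
#4 VA=0x1A01A6E (r,kernel):
  L0 @0x20[13] → 0x36007  P=1,RW=1,US=1,PS=0
  L1 @0x36[1] → 0x37007  P=1,RW=1,US=1,PS=0
  ⇒ phys 0x37A6E  [2 reads]
#5 VA=0xC191D4 (r,user):
  L0 @0x20[6] → 0x38007  P=1,RW=1,US=1,PS=0
  L1 @0x38[25] → 0x3B007  P=1,RW=1,US=1,PS=0
  ⇒ phys 0x3B1D4  [2 reads]

Access #4 PA: 0x37A6E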